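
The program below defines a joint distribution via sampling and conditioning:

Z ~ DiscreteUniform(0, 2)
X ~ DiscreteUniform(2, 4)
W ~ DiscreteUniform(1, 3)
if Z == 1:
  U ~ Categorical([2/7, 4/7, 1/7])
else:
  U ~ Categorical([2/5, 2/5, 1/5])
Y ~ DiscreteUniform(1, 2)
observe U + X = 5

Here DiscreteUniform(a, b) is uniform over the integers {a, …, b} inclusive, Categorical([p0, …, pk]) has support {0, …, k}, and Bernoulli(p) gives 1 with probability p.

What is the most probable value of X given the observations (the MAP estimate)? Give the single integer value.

argmax_v P(X = v | obs) = 4

Enumerate traces; 36 have nonzero weight after conditioning:
  (Z=0, X=3, W=1, U=2, Y=1) weight 1/270
  (Z=0, X=3, W=1, U=2, Y=2) weight 1/270
  (Z=0, X=3, W=2, U=2, Y=1) weight 1/270
  (Z=0, X=3, W=2, U=2, Y=2) weight 1/270
  (Z=0, X=3, W=3, U=2, Y=1) weight 1/270
  (Z=0, X=3, W=3, U=2, Y=2) weight 1/270
  (Z=0, X=4, W=1, U=1, Y=1) weight 1/135
  (Z=0, X=4, W=1, U=1, Y=2) weight 1/135
  … 28 more
Group by X:
  weight(X=3) = 19/315
  weight(X=4) = 16/105
Total weight = 19/315 + 16/105 = 67/315
P(X=3 | obs) = 19/315 / 67/315 = 19/67
P(X=4 | obs) = 16/105 / 67/315 = 48/67
argmax = 4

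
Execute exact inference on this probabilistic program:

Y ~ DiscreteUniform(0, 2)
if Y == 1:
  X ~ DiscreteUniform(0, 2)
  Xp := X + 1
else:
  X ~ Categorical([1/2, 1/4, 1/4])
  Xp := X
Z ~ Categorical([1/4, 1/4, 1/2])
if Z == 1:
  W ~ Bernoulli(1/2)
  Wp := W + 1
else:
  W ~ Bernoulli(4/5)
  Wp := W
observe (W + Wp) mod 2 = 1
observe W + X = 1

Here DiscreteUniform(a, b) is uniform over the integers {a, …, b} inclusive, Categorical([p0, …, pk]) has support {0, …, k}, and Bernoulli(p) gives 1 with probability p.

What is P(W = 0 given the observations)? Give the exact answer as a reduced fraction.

Enumerate traces; 6 have nonzero weight after conditioning:
  (Y=0, X=0, Z=1, W=1) weight 1/48
  (Y=0, X=1, Z=1, W=0) weight 1/96
  (Y=1, X=0, Z=1, W=1) weight 1/72
  (Y=1, X=1, Z=1, W=0) weight 1/72
  (Y=2, X=0, Z=1, W=1) weight 1/48
  (Y=2, X=1, Z=1, W=0) weight 1/96
Group by W:
  weight(W=0) = 5/144
  weight(W=1) = 1/18
Total weight = 5/144 + 1/18 = 13/144
P(W=0 | obs) = 5/144 / 13/144 = 5/13
P(W=1 | obs) = 1/18 / 13/144 = 8/13

P(W = 0 | obs) = 5/13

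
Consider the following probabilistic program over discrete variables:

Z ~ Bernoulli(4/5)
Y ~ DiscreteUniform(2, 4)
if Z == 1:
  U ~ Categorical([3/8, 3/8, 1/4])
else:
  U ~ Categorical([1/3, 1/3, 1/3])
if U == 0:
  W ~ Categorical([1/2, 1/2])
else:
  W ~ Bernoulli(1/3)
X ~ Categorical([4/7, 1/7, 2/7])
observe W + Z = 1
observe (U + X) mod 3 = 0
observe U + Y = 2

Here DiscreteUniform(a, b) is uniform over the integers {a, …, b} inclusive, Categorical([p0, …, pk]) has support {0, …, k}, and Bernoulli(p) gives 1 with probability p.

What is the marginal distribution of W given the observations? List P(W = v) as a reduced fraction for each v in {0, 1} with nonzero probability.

Enumerate traces; 2 have nonzero weight after conditioning:
  (Z=0, Y=2, U=0, W=1, X=0) weight 2/315
  (Z=1, Y=2, U=0, W=0, X=0) weight 1/35
Group by W:
  weight(W=0) = 1/35
  weight(W=1) = 2/315
Total weight = 1/35 + 2/315 = 11/315
P(W=0 | obs) = 1/35 / 11/315 = 9/11
P(W=1 | obs) = 2/315 / 11/315 = 2/11

P(W=0) = 9/11, P(W=1) = 2/11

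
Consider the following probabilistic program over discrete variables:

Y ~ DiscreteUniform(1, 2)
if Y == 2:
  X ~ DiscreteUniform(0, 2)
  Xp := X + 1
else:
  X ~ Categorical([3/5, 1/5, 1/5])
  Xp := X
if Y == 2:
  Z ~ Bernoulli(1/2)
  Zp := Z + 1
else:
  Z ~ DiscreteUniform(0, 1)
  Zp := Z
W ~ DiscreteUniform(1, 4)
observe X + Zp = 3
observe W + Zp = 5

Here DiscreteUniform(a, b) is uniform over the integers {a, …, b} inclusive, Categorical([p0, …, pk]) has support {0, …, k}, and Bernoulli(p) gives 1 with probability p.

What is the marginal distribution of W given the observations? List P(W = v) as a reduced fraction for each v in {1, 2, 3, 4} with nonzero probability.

Enumerate traces; 3 have nonzero weight after conditioning:
  (Y=1, X=2, Z=1, W=4) weight 1/80
  (Y=2, X=1, Z=1, W=3) weight 1/48
  (Y=2, X=2, Z=0, W=4) weight 1/48
Group by W:
  weight(W=3) = 1/48
  weight(W=4) = 1/30
Total weight = 1/48 + 1/30 = 13/240
P(W=3 | obs) = 1/48 / 13/240 = 5/13
P(W=4 | obs) = 1/30 / 13/240 = 8/13

P(W=3) = 5/13, P(W=4) = 8/13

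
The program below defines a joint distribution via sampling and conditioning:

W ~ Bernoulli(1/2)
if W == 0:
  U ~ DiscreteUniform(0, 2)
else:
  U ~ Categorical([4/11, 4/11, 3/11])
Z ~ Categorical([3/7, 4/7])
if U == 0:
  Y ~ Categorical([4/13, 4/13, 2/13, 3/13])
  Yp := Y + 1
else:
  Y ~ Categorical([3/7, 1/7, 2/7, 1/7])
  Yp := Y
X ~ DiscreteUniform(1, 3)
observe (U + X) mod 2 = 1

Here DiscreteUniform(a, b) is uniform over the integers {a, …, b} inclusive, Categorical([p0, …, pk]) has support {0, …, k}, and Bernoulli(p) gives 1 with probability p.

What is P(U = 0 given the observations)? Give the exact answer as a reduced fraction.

Enumerate traces; 80 have nonzero weight after conditioning:
  (W=0, U=0, Z=0, Y=0, X=1) weight 2/273
  (W=0, U=0, Z=0, Y=0, X=3) weight 2/273
  (W=0, U=0, Z=0, Y=1, X=1) weight 2/273
  (W=0, U=0, Z=0, Y=1, X=3) weight 2/273
  (W=0, U=0, Z=0, Y=2, X=1) weight 1/273
  (W=0, U=0, Z=0, Y=2, X=3) weight 1/273
  (W=0, U=0, Z=0, Y=3, X=1) weight 1/182
  (W=0, U=0, Z=0, Y=3, X=3) weight 1/182
  (W=0, U=1, Z=0, Y=0, X=2) weight 1/98
  (W=0, U=2, Z=0, Y=0, X=1) weight 1/98
  … 70 more
Group by U:
  weight(U=0) = 23/99
  weight(U=1) = 23/198
  weight(U=2) = 20/99
Total weight = 23/99 + 23/198 + 20/99 = 109/198
P(U=0 | obs) = 23/99 / 109/198 = 46/109
P(U=1 | obs) = 23/198 / 109/198 = 23/109
P(U=2 | obs) = 20/99 / 109/198 = 40/109

P(U = 0 | obs) = 46/109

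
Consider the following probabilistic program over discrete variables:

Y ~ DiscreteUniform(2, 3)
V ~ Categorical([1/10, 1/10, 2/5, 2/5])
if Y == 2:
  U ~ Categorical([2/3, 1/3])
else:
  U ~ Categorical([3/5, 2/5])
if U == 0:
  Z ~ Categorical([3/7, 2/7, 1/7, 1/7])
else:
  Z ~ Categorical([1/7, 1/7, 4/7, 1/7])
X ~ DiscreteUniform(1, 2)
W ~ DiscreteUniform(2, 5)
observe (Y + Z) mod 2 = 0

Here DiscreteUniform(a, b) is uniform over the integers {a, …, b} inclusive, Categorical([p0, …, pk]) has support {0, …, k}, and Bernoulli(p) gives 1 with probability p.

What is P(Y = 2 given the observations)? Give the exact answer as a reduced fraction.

P(Y = 2 | obs) = 5/8

Enumerate traces; 256 have nonzero weight after conditioning:
  (Y=2, V=0, U=0, Z=0, X=1, W=2) weight 1/560
  (Y=2, V=0, U=0, Z=0, X=1, W=3) weight 1/560
  (Y=2, V=0, U=0, Z=0, X=1, W=4) weight 1/560
  (Y=2, V=0, U=0, Z=0, X=1, W=5) weight 1/560
  (Y=2, V=0, U=0, Z=0, X=2, W=2) weight 1/560
  (Y=2, V=0, U=0, Z=0, X=2, W=3) weight 1/560
  (Y=2, V=0, U=0, Z=0, X=2, W=4) weight 1/560
  (Y=2, V=0, U=0, Z=0, X=2, W=5) weight 1/560
  (Y=3, V=0, U=0, Z=1, X=1, W=2) weight 3/2800
  … 247 more
Group by Y:
  weight(Y=2) = 13/42
  weight(Y=3) = 13/70
Total weight = 13/42 + 13/70 = 52/105
P(Y=2 | obs) = 13/42 / 52/105 = 5/8
P(Y=3 | obs) = 13/70 / 52/105 = 3/8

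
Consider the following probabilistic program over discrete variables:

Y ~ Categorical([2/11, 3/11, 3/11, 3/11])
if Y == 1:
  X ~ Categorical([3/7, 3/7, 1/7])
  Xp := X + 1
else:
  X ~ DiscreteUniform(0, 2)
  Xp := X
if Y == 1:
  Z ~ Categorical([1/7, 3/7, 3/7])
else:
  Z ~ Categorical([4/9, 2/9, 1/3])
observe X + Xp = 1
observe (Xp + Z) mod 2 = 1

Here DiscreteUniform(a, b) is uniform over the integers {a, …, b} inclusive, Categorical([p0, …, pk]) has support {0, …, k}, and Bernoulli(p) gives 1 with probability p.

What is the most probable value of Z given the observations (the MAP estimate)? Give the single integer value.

Enumerate traces; 2 have nonzero weight after conditioning:
  (Y=1, X=0, Z=0) weight 9/539
  (Y=1, X=0, Z=2) weight 27/539
Group by Z:
  weight(Z=0) = 9/539
  weight(Z=2) = 27/539
Total weight = 9/539 + 27/539 = 36/539
P(Z=0 | obs) = 9/539 / 36/539 = 1/4
P(Z=2 | obs) = 27/539 / 36/539 = 3/4
argmax = 2

argmax_v P(Z = v | obs) = 2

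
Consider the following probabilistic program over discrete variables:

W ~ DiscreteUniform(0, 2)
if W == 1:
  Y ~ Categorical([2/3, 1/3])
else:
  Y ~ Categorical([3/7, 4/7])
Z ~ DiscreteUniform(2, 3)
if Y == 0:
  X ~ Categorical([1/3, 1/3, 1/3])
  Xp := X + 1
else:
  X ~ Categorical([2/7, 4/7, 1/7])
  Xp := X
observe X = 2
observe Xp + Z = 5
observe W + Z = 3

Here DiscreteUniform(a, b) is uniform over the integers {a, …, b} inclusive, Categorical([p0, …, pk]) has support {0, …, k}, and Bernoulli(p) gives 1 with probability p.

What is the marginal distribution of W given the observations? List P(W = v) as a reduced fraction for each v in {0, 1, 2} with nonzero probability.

Enumerate traces; 2 have nonzero weight after conditioning:
  (W=0, Y=1, Z=3, X=2) weight 2/147
  (W=1, Y=0, Z=2, X=2) weight 1/27
Group by W:
  weight(W=0) = 2/147
  weight(W=1) = 1/27
Total weight = 2/147 + 1/27 = 67/1323
P(W=0 | obs) = 2/147 / 67/1323 = 18/67
P(W=1 | obs) = 1/27 / 67/1323 = 49/67

P(W=0) = 18/67, P(W=1) = 49/67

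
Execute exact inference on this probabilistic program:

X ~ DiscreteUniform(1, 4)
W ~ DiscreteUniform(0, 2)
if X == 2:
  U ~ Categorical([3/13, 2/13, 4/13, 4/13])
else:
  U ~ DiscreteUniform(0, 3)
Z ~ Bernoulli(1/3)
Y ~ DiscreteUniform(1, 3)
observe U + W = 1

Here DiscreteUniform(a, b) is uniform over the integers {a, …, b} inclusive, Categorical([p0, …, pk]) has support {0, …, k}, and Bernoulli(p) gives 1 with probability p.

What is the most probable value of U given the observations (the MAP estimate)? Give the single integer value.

argmax_v P(U = v | obs) = 0

Enumerate traces; 48 have nonzero weight after conditioning:
  (X=1, W=0, U=1, Z=0, Y=1) weight 1/216
  (X=1, W=0, U=1, Z=0, Y=2) weight 1/216
  (X=1, W=0, U=1, Z=0, Y=3) weight 1/216
  (X=1, W=0, U=1, Z=1, Y=1) weight 1/432
  (X=1, W=0, U=1, Z=1, Y=2) weight 1/432
  (X=1, W=0, U=1, Z=1, Y=3) weight 1/432
  (X=1, W=1, U=0, Z=0, Y=1) weight 1/216
  (X=1, W=1, U=0, Z=0, Y=2) weight 1/216
  … 40 more
Group by U:
  weight(U=0) = 17/208
  weight(U=1) = 47/624
Total weight = 17/208 + 47/624 = 49/312
P(U=0 | obs) = 17/208 / 49/312 = 51/98
P(U=1 | obs) = 47/624 / 49/312 = 47/98
argmax = 0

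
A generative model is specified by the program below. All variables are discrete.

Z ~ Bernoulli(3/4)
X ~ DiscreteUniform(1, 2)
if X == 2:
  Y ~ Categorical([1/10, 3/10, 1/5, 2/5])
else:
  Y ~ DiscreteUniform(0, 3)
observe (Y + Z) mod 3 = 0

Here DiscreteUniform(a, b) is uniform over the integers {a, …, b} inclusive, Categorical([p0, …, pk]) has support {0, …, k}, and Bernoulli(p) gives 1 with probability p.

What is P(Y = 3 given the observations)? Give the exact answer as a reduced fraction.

P(Y = 3 | obs) = 13/47

Enumerate traces; 6 have nonzero weight after conditioning:
  (Z=0, X=1, Y=0) weight 1/32
  (Z=0, X=1, Y=3) weight 1/32
  (Z=0, X=2, Y=0) weight 1/80
  (Z=0, X=2, Y=3) weight 1/20
  (Z=1, X=1, Y=2) weight 3/32
  (Z=1, X=2, Y=2) weight 3/40
Group by Y:
  weight(Y=0) = 7/160
  weight(Y=2) = 27/160
  weight(Y=3) = 13/160
Total weight = 7/160 + 27/160 + 13/160 = 47/160
P(Y=0 | obs) = 7/160 / 47/160 = 7/47
P(Y=2 | obs) = 27/160 / 47/160 = 27/47
P(Y=3 | obs) = 13/160 / 47/160 = 13/47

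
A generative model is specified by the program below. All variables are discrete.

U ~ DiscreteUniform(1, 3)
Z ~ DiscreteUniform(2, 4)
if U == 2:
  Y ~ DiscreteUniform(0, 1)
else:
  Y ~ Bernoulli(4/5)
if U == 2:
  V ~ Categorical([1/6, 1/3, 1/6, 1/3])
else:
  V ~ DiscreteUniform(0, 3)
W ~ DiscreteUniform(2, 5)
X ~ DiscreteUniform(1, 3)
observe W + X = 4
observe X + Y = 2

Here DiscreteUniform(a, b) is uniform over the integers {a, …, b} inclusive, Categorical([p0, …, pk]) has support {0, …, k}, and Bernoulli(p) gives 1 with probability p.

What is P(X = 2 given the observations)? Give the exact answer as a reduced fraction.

Enumerate traces; 72 have nonzero weight after conditioning:
  (U=1, Z=2, Y=0, V=0, W=2, X=2) weight 1/2160
  (U=1, Z=2, Y=0, V=1, W=2, X=2) weight 1/2160
  (U=1, Z=2, Y=0, V=2, W=2, X=2) weight 1/2160
  (U=1, Z=2, Y=0, V=3, W=2, X=2) weight 1/2160
  (U=1, Z=2, Y=1, V=0, W=3, X=1) weight 1/540
  (U=1, Z=2, Y=1, V=1, W=3, X=1) weight 1/540
  (U=1, Z=2, Y=1, V=2, W=3, X=1) weight 1/540
  (U=1, Z=2, Y=1, V=3, W=3, X=1) weight 1/540
  … 64 more
Group by X:
  weight(X=1) = 7/120
  weight(X=2) = 1/40
Total weight = 7/120 + 1/40 = 1/12
P(X=1 | obs) = 7/120 / 1/12 = 7/10
P(X=2 | obs) = 1/40 / 1/12 = 3/10

P(X = 2 | obs) = 3/10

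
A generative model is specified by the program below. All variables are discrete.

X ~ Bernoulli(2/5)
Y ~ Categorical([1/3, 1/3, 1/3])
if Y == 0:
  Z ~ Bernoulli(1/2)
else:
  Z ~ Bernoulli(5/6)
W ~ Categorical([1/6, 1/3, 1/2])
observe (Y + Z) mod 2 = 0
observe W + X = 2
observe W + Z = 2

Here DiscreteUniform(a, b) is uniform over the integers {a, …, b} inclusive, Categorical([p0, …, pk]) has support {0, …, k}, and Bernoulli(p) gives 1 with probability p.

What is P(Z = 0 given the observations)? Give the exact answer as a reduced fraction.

Enumerate traces; 3 have nonzero weight after conditioning:
  (X=0, Y=0, Z=0, W=2) weight 1/20
  (X=0, Y=2, Z=0, W=2) weight 1/60
  (X=1, Y=1, Z=1, W=1) weight 1/27
Group by Z:
  weight(Z=0) = 1/15
  weight(Z=1) = 1/27
Total weight = 1/15 + 1/27 = 14/135
P(Z=0 | obs) = 1/15 / 14/135 = 9/14
P(Z=1 | obs) = 1/27 / 14/135 = 5/14

P(Z = 0 | obs) = 9/14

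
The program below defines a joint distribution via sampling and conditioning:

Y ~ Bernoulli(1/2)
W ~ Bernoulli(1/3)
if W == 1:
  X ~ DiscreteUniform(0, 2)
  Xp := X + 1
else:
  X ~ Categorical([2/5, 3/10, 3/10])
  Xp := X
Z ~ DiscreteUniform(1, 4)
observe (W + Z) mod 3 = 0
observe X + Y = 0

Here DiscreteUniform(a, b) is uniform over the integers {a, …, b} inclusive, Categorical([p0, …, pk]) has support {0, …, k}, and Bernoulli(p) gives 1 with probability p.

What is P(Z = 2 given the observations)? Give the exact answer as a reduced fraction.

Enumerate traces; 2 have nonzero weight after conditioning:
  (Y=0, W=0, X=0, Z=3) weight 1/30
  (Y=0, W=1, X=0, Z=2) weight 1/72
Group by Z:
  weight(Z=2) = 1/72
  weight(Z=3) = 1/30
Total weight = 1/72 + 1/30 = 17/360
P(Z=2 | obs) = 1/72 / 17/360 = 5/17
P(Z=3 | obs) = 1/30 / 17/360 = 12/17

P(Z = 2 | obs) = 5/17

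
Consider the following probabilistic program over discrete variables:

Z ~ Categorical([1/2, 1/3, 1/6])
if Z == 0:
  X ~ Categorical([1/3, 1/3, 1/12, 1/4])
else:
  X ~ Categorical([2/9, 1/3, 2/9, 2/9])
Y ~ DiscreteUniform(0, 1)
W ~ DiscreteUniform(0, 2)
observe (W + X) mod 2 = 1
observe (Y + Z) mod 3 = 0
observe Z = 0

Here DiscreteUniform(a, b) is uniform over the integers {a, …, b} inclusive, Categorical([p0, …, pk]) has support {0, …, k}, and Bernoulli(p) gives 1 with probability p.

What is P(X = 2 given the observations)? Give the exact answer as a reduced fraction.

Enumerate traces; 6 have nonzero weight after conditioning:
  (Z=0, X=0, Y=0, W=1) weight 1/36
  (Z=0, X=1, Y=0, W=0) weight 1/36
  (Z=0, X=1, Y=0, W=2) weight 1/36
  (Z=0, X=2, Y=0, W=1) weight 1/144
  (Z=0, X=3, Y=0, W=0) weight 1/48
  (Z=0, X=3, Y=0, W=2) weight 1/48
Group by X:
  weight(X=0) = 1/36
  weight(X=1) = 1/18
  weight(X=2) = 1/144
  weight(X=3) = 1/24
Total weight = 1/36 + 1/18 + 1/144 + 1/24 = 19/144
P(X=0 | obs) = 1/36 / 19/144 = 4/19
P(X=1 | obs) = 1/18 / 19/144 = 8/19
P(X=2 | obs) = 1/144 / 19/144 = 1/19
P(X=3 | obs) = 1/24 / 19/144 = 6/19

P(X = 2 | obs) = 1/19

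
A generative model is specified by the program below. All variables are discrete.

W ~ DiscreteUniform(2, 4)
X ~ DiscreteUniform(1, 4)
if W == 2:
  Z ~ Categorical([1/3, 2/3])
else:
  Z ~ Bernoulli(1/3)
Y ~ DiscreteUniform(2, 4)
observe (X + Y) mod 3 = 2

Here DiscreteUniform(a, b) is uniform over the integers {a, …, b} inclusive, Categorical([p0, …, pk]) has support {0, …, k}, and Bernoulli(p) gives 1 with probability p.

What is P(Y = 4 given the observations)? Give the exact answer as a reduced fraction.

Enumerate traces; 24 have nonzero weight after conditioning:
  (W=2, X=1, Z=0, Y=4) weight 1/108
  (W=2, X=1, Z=1, Y=4) weight 1/54
  (W=2, X=2, Z=0, Y=3) weight 1/108
  (W=2, X=2, Z=1, Y=3) weight 1/54
  (W=2, X=3, Z=0, Y=2) weight 1/108
  (W=2, X=3, Z=1, Y=2) weight 1/54
  (W=2, X=4, Z=0, Y=4) weight 1/108
  (W=2, X=4, Z=1, Y=4) weight 1/54
  … 16 more
Group by Y:
  weight(Y=2) = 1/12
  weight(Y=3) = 1/12
  weight(Y=4) = 1/6
Total weight = 1/12 + 1/12 + 1/6 = 1/3
P(Y=2 | obs) = 1/12 / 1/3 = 1/4
P(Y=3 | obs) = 1/12 / 1/3 = 1/4
P(Y=4 | obs) = 1/6 / 1/3 = 1/2

P(Y = 4 | obs) = 1/2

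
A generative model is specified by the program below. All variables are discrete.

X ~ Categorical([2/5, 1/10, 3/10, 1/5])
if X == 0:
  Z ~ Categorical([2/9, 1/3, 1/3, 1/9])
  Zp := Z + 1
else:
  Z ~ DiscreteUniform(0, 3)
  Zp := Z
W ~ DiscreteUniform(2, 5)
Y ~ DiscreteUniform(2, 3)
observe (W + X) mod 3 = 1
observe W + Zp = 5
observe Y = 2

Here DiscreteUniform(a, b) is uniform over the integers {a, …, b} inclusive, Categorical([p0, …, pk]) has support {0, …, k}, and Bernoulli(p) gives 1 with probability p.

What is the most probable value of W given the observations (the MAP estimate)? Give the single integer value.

argmax_v P(W = v | obs) = 4

Enumerate traces; 5 have nonzero weight after conditioning:
  (X=0, Z=0, W=4, Y=2) weight 1/90
  (X=1, Z=2, W=3, Y=2) weight 1/320
  (X=2, Z=0, W=5, Y=2) weight 3/320
  (X=2, Z=3, W=2, Y=2) weight 3/320
  (X=3, Z=1, W=4, Y=2) weight 1/160
Group by W:
  weight(W=2) = 3/320
  weight(W=3) = 1/320
  weight(W=4) = 5/288
  weight(W=5) = 3/320
Total weight = 3/320 + 1/320 + 5/288 + 3/320 = 113/2880
P(W=2 | obs) = 3/320 / 113/2880 = 27/113
P(W=3 | obs) = 1/320 / 113/2880 = 9/113
P(W=4 | obs) = 5/288 / 113/2880 = 50/113
P(W=5 | obs) = 3/320 / 113/2880 = 27/113
argmax = 4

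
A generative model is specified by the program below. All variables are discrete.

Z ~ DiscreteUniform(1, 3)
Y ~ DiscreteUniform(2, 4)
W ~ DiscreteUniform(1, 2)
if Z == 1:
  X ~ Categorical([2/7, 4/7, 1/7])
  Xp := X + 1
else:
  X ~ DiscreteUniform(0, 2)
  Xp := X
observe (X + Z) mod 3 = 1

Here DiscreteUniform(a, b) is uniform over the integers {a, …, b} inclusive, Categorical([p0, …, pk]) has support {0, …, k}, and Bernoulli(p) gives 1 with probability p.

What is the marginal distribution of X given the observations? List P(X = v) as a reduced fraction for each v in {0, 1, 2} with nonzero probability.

Enumerate traces; 18 have nonzero weight after conditioning:
  (Z=1, Y=2, W=1, X=0) weight 1/63
  (Z=1, Y=2, W=2, X=0) weight 1/63
  (Z=1, Y=3, W=1, X=0) weight 1/63
  (Z=1, Y=3, W=2, X=0) weight 1/63
  (Z=1, Y=4, W=1, X=0) weight 1/63
  (Z=1, Y=4, W=2, X=0) weight 1/63
  (Z=2, Y=2, W=1, X=2) weight 1/54
  (Z=2, Y=2, W=2, X=2) weight 1/54
  (Z=3, Y=2, W=1, X=1) weight 1/54
  … 9 more
Group by X:
  weight(X=0) = 2/21
  weight(X=1) = 1/9
  weight(X=2) = 1/9
Total weight = 2/21 + 1/9 + 1/9 = 20/63
P(X=0 | obs) = 2/21 / 20/63 = 3/10
P(X=1 | obs) = 1/9 / 20/63 = 7/20
P(X=2 | obs) = 1/9 / 20/63 = 7/20

P(X=0) = 3/10, P(X=1) = 7/20, P(X=2) = 7/20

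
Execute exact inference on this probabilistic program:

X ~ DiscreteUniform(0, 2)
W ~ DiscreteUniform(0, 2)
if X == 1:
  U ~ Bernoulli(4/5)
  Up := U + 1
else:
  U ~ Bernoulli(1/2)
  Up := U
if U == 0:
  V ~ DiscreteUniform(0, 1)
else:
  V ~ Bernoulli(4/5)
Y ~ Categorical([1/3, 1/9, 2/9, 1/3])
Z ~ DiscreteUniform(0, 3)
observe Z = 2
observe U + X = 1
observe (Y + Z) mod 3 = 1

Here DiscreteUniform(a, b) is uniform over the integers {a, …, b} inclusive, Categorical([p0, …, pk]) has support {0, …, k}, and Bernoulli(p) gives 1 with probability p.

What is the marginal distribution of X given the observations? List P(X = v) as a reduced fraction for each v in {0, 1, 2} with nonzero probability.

P(X=0) = 5/7, P(X=1) = 2/7

Enumerate traces; 12 have nonzero weight after conditioning:
  (X=0, W=0, U=1, V=0, Y=2, Z=2) weight 1/1620
  (X=0, W=0, U=1, V=1, Y=2, Z=2) weight 1/405
  (X=0, W=1, U=1, V=0, Y=2, Z=2) weight 1/1620
  (X=0, W=1, U=1, V=1, Y=2, Z=2) weight 1/405
  (X=0, W=2, U=1, V=0, Y=2, Z=2) weight 1/1620
  (X=0, W=2, U=1, V=1, Y=2, Z=2) weight 1/405
  (X=1, W=0, U=0, V=0, Y=2, Z=2) weight 1/1620
  (X=1, W=0, U=0, V=1, Y=2, Z=2) weight 1/1620
  … 4 more
Group by X:
  weight(X=0) = 1/108
  weight(X=1) = 1/270
Total weight = 1/108 + 1/270 = 7/540
P(X=0 | obs) = 1/108 / 7/540 = 5/7
P(X=1 | obs) = 1/270 / 7/540 = 2/7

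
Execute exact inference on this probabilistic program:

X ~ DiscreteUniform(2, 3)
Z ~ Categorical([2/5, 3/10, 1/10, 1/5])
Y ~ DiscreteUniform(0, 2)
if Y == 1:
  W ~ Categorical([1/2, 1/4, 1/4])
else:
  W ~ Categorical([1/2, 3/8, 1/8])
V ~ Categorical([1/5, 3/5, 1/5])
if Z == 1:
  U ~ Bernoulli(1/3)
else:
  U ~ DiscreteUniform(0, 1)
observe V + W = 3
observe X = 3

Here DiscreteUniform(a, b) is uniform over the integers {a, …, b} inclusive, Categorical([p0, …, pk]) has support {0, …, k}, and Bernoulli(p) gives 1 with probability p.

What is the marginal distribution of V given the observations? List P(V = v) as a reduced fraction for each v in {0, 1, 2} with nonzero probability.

Enumerate traces; 48 have nonzero weight after conditioning:
  (X=3, Z=0, Y=0, W=1, V=2, U=0) weight 1/400
  (X=3, Z=0, Y=0, W=1, V=2, U=1) weight 1/400
  (X=3, Z=0, Y=0, W=2, V=1, U=0) weight 1/400
  (X=3, Z=0, Y=0, W=2, V=1, U=1) weight 1/400
  (X=3, Z=0, Y=1, W=1, V=2, U=0) weight 1/600
  (X=3, Z=0, Y=1, W=1, V=2, U=1) weight 1/600
  (X=3, Z=0, Y=1, W=2, V=1, U=0) weight 1/200
  (X=3, Z=0, Y=1, W=2, V=1, U=1) weight 1/200
  … 40 more
Group by V:
  weight(V=1) = 1/20
  weight(V=2) = 1/30
Total weight = 1/20 + 1/30 = 1/12
P(V=1 | obs) = 1/20 / 1/12 = 3/5
P(V=2 | obs) = 1/30 / 1/12 = 2/5

P(V=1) = 3/5, P(V=2) = 2/5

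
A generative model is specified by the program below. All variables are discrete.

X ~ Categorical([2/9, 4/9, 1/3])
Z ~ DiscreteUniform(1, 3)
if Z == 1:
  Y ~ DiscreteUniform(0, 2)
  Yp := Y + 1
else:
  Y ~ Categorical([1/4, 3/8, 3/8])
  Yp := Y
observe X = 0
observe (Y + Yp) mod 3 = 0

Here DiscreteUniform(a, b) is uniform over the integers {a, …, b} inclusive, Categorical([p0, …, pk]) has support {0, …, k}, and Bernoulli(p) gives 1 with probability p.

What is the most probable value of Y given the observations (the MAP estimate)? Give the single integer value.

argmax_v P(Y = v | obs) = 0

Enumerate traces; 3 have nonzero weight after conditioning:
  (X=0, Z=1, Y=1) weight 2/81
  (X=0, Z=2, Y=0) weight 1/54
  (X=0, Z=3, Y=0) weight 1/54
Group by Y:
  weight(Y=0) = 1/27
  weight(Y=1) = 2/81
Total weight = 1/27 + 2/81 = 5/81
P(Y=0 | obs) = 1/27 / 5/81 = 3/5
P(Y=1 | obs) = 2/81 / 5/81 = 2/5
argmax = 0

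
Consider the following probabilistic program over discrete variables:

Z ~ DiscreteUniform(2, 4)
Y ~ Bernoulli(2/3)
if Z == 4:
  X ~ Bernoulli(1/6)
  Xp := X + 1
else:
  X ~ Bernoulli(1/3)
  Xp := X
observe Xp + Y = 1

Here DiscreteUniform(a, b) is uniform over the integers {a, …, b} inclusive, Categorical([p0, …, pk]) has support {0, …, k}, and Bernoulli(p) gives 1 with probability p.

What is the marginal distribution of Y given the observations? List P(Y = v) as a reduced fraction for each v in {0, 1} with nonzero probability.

P(Y=0) = 9/25, P(Y=1) = 16/25

Enumerate traces; 5 have nonzero weight after conditioning:
  (Z=2, Y=0, X=1) weight 1/27
  (Z=2, Y=1, X=0) weight 4/27
  (Z=3, Y=0, X=1) weight 1/27
  (Z=3, Y=1, X=0) weight 4/27
  (Z=4, Y=0, X=0) weight 5/54
Group by Y:
  weight(Y=0) = 1/6
  weight(Y=1) = 8/27
Total weight = 1/6 + 8/27 = 25/54
P(Y=0 | obs) = 1/6 / 25/54 = 9/25
P(Y=1 | obs) = 8/27 / 25/54 = 16/25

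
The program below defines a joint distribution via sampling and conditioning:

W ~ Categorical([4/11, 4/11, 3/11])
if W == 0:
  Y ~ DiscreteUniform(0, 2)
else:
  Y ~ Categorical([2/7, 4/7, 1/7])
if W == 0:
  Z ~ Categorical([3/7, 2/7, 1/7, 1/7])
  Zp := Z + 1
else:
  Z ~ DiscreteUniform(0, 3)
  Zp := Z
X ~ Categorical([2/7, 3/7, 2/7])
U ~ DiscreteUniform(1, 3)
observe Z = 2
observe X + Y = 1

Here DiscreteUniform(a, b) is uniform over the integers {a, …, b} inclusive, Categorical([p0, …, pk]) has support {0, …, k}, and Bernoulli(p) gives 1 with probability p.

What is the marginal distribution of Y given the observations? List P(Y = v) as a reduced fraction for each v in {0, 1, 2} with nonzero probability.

P(Y=0) = 87/187, P(Y=1) = 100/187

Enumerate traces; 18 have nonzero weight after conditioning:
  (W=0, Y=0, Z=2, X=1, U=1) weight 4/1617
  (W=0, Y=0, Z=2, X=1, U=2) weight 4/1617
  (W=0, Y=0, Z=2, X=1, U=3) weight 4/1617
  (W=0, Y=1, Z=2, X=0, U=1) weight 8/4851
  (W=0, Y=1, Z=2, X=0, U=2) weight 8/4851
  (W=0, Y=1, Z=2, X=0, U=3) weight 8/4851
  (W=1, Y=0, Z=2, X=1, U=1) weight 2/539
  (W=1, Y=0, Z=2, X=1, U=2) weight 2/539
  … 10 more
Group by Y:
  weight(Y=0) = 29/1078
  weight(Y=1) = 50/1617
Total weight = 29/1078 + 50/1617 = 17/294
P(Y=0 | obs) = 29/1078 / 17/294 = 87/187
P(Y=1 | obs) = 50/1617 / 17/294 = 100/187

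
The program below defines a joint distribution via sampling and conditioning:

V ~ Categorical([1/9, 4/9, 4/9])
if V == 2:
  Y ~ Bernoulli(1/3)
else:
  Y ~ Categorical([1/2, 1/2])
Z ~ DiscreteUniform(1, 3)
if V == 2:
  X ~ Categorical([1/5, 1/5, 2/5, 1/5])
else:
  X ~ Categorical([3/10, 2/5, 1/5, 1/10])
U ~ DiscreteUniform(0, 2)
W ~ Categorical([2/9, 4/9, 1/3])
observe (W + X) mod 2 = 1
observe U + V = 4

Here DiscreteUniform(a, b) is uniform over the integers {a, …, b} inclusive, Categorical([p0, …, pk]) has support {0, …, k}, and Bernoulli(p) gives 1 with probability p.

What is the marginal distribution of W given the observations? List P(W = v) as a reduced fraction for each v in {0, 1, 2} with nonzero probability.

P(W=0) = 2/11, P(W=1) = 6/11, P(W=2) = 3/11

Enumerate traces; 36 have nonzero weight after conditioning:
  (V=2, Y=0, Z=1, X=0, U=2, W=1) weight 32/10935
  (V=2, Y=0, Z=1, X=1, U=2, W=0) weight 16/10935
  (V=2, Y=0, Z=1, X=1, U=2, W=2) weight 8/3645
  (V=2, Y=0, Z=1, X=2, U=2, W=1) weight 64/10935
  (V=2, Y=0, Z=1, X=3, U=2, W=0) weight 16/10935
  (V=2, Y=0, Z=1, X=3, U=2, W=2) weight 8/3645
  (V=2, Y=0, Z=2, X=0, U=2, W=1) weight 32/10935
  (V=2, Y=0, Z=2, X=1, U=2, W=0) weight 16/10935
  … 28 more
Group by W:
  weight(W=0) = 16/1215
  weight(W=1) = 16/405
  weight(W=2) = 8/405
Total weight = 16/1215 + 16/405 + 8/405 = 88/1215
P(W=0 | obs) = 16/1215 / 88/1215 = 2/11
P(W=1 | obs) = 16/405 / 88/1215 = 6/11
P(W=2 | obs) = 8/405 / 88/1215 = 3/11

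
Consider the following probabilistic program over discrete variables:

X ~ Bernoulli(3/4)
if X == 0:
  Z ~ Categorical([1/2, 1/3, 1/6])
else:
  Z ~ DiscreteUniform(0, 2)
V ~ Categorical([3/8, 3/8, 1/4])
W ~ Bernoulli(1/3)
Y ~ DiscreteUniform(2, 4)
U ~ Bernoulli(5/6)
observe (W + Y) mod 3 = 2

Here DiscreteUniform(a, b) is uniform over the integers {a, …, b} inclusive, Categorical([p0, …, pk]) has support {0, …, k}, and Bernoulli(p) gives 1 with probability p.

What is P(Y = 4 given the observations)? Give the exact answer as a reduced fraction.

Enumerate traces; 72 have nonzero weight after conditioning:
  (X=0, Z=0, V=0, W=0, Y=2, U=0) weight 1/576
  (X=0, Z=0, V=0, W=0, Y=2, U=1) weight 5/576
  (X=0, Z=0, V=0, W=1, Y=4, U=0) weight 1/1152
  (X=0, Z=0, V=0, W=1, Y=4, U=1) weight 5/1152
  (X=0, Z=0, V=1, W=0, Y=2, U=0) weight 1/576
  (X=0, Z=0, V=1, W=0, Y=2, U=1) weight 5/576
  (X=0, Z=0, V=1, W=1, Y=4, U=0) weight 1/1152
  (X=0, Z=0, V=1, W=1, Y=4, U=1) weight 5/1152
  … 64 more
Group by Y:
  weight(Y=2) = 2/9
  weight(Y=4) = 1/9
Total weight = 2/9 + 1/9 = 1/3
P(Y=2 | obs) = 2/9 / 1/3 = 2/3
P(Y=4 | obs) = 1/9 / 1/3 = 1/3

P(Y = 4 | obs) = 1/3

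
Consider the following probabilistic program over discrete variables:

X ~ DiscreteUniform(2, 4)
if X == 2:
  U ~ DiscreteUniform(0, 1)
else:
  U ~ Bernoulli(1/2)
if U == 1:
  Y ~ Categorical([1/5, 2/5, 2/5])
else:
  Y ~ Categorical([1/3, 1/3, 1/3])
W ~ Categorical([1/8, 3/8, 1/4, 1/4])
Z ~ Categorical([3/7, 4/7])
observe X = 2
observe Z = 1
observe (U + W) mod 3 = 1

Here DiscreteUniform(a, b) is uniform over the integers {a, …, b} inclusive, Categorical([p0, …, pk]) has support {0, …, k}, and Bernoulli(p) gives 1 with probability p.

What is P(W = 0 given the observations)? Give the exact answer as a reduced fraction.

P(W = 0 | obs) = 1/6

Enumerate traces; 9 have nonzero weight after conditioning:
  (X=2, U=0, Y=0, W=1, Z=1) weight 1/84
  (X=2, U=0, Y=1, W=1, Z=1) weight 1/84
  (X=2, U=0, Y=2, W=1, Z=1) weight 1/84
  (X=2, U=1, Y=0, W=0, Z=1) weight 1/420
  (X=2, U=1, Y=0, W=3, Z=1) weight 1/210
  (X=2, U=1, Y=1, W=0, Z=1) weight 1/210
  (X=2, U=1, Y=1, W=3, Z=1) weight 1/105
  (X=2, U=1, Y=2, W=0, Z=1) weight 1/210
  … 1 more
Group by W:
  weight(W=0) = 1/84
  weight(W=1) = 1/28
  weight(W=3) = 1/42
Total weight = 1/84 + 1/28 + 1/42 = 1/14
P(W=0 | obs) = 1/84 / 1/14 = 1/6
P(W=1 | obs) = 1/28 / 1/14 = 1/2
P(W=3 | obs) = 1/42 / 1/14 = 1/3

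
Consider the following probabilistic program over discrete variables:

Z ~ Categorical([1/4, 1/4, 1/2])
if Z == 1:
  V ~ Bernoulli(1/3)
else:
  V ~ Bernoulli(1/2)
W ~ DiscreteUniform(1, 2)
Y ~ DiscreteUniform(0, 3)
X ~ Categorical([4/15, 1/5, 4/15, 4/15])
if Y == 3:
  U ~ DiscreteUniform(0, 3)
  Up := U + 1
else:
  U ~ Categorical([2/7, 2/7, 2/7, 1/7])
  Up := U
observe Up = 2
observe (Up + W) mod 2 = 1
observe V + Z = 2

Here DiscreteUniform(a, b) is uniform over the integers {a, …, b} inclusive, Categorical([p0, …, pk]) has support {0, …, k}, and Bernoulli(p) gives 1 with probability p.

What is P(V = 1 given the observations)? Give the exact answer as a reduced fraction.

P(V = 1 | obs) = 1/4

Enumerate traces; 32 have nonzero weight after conditioning:
  (Z=1, V=1, W=1, Y=0, X=0, U=2) weight 1/1260
  (Z=1, V=1, W=1, Y=0, X=1, U=2) weight 1/1680
  (Z=1, V=1, W=1, Y=0, X=2, U=2) weight 1/1260
  (Z=1, V=1, W=1, Y=0, X=3, U=2) weight 1/1260
  (Z=1, V=1, W=1, Y=1, X=0, U=2) weight 1/1260
  (Z=1, V=1, W=1, Y=1, X=1, U=2) weight 1/1680
  (Z=1, V=1, W=1, Y=1, X=2, U=2) weight 1/1260
  (Z=1, V=1, W=1, Y=1, X=3, U=2) weight 1/1260
  (Z=2, V=0, W=1, Y=0, X=0, U=2) weight 1/420
  … 23 more
Group by V:
  weight(V=0) = 31/896
  weight(V=1) = 31/2688
Total weight = 31/896 + 31/2688 = 31/672
P(V=0 | obs) = 31/896 / 31/672 = 3/4
P(V=1 | obs) = 31/2688 / 31/672 = 1/4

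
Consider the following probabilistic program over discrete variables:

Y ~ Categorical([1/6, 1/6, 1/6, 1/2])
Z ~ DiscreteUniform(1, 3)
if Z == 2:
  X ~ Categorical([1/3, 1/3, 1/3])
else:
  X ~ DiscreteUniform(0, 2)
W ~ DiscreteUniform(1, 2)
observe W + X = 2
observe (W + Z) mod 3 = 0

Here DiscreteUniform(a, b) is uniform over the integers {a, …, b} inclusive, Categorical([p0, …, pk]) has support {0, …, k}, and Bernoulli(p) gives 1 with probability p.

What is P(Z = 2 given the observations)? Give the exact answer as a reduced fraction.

Enumerate traces; 8 have nonzero weight after conditioning:
  (Y=0, Z=1, X=0, W=2) weight 1/108
  (Y=0, Z=2, X=1, W=1) weight 1/108
  (Y=1, Z=1, X=0, W=2) weight 1/108
  (Y=1, Z=2, X=1, W=1) weight 1/108
  (Y=2, Z=1, X=0, W=2) weight 1/108
  (Y=2, Z=2, X=1, W=1) weight 1/108
  (Y=3, Z=1, X=0, W=2) weight 1/36
  (Y=3, Z=2, X=1, W=1) weight 1/36
Group by Z:
  weight(Z=1) = 1/18
  weight(Z=2) = 1/18
Total weight = 1/18 + 1/18 = 1/9
P(Z=1 | obs) = 1/18 / 1/9 = 1/2
P(Z=2 | obs) = 1/18 / 1/9 = 1/2

P(Z = 2 | obs) = 1/2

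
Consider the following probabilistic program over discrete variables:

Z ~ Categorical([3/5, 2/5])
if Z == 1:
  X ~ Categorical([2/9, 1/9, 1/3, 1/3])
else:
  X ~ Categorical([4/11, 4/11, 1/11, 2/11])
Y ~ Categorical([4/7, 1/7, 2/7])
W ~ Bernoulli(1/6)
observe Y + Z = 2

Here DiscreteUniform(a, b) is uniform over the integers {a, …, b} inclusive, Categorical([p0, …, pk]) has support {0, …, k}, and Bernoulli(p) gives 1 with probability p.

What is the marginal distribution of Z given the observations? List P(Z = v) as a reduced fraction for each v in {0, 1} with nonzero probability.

P(Z=0) = 3/4, P(Z=1) = 1/4

Enumerate traces; 16 have nonzero weight after conditioning:
  (Z=0, X=0, Y=2, W=0) weight 4/77
  (Z=0, X=0, Y=2, W=1) weight 4/385
  (Z=0, X=1, Y=2, W=0) weight 4/77
  (Z=0, X=1, Y=2, W=1) weight 4/385
  (Z=0, X=2, Y=2, W=0) weight 1/77
  (Z=0, X=2, Y=2, W=1) weight 1/385
  (Z=0, X=3, Y=2, W=0) weight 2/77
  (Z=0, X=3, Y=2, W=1) weight 2/385
  (Z=1, X=0, Y=1, W=0) weight 2/189
  … 7 more
Group by Z:
  weight(Z=0) = 6/35
  weight(Z=1) = 2/35
Total weight = 6/35 + 2/35 = 8/35
P(Z=0 | obs) = 6/35 / 8/35 = 3/4
P(Z=1 | obs) = 2/35 / 8/35 = 1/4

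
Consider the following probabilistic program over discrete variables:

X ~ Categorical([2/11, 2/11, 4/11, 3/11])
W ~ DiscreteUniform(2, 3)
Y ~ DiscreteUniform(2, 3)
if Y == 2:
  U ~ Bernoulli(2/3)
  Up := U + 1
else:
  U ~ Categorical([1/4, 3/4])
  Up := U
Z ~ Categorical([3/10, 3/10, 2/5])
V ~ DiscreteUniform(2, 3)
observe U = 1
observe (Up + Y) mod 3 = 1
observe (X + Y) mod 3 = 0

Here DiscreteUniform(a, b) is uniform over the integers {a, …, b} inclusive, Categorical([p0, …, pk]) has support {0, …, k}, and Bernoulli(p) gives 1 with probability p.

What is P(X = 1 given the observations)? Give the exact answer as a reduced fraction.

P(X = 1 | obs) = 16/61

Enumerate traces; 36 have nonzero weight after conditioning:
  (X=0, W=2, Y=3, U=1, Z=0, V=2) weight 9/1760
  (X=0, W=2, Y=3, U=1, Z=0, V=3) weight 9/1760
  (X=0, W=2, Y=3, U=1, Z=1, V=2) weight 9/1760
  (X=0, W=2, Y=3, U=1, Z=1, V=3) weight 9/1760
  (X=0, W=2, Y=3, U=1, Z=2, V=2) weight 3/440
  (X=0, W=2, Y=3, U=1, Z=2, V=3) weight 3/440
  (X=0, W=3, Y=3, U=1, Z=0, V=2) weight 9/1760
  (X=0, W=3, Y=3, U=1, Z=0, V=3) weight 9/1760
  (X=1, W=2, Y=2, U=1, Z=0, V=2) weight 1/220
  (X=3, W=2, Y=3, U=1, Z=0, V=2) weight 27/3520
  … 26 more
Group by X:
  weight(X=0) = 3/44
  weight(X=1) = 2/33
  weight(X=3) = 9/88
Total weight = 3/44 + 2/33 + 9/88 = 61/264
P(X=0 | obs) = 3/44 / 61/264 = 18/61
P(X=1 | obs) = 2/33 / 61/264 = 16/61
P(X=3 | obs) = 9/88 / 61/264 = 27/61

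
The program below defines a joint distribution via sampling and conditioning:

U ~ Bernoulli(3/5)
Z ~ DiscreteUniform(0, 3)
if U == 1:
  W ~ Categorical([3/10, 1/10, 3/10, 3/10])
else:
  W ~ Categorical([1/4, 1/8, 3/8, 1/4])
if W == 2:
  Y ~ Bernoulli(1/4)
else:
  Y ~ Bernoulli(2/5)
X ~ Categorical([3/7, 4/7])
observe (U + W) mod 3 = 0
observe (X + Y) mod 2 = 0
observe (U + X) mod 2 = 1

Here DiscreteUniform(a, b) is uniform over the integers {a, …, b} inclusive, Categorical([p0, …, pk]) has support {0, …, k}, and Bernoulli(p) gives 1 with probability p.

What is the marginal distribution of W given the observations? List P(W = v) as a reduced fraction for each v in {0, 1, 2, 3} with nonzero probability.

Enumerate traces; 12 have nonzero weight after conditioning:
  (U=0, Z=0, W=0, Y=1, X=1) weight 1/175
  (U=0, Z=0, W=3, Y=1, X=1) weight 1/175
  (U=0, Z=1, W=0, Y=1, X=1) weight 1/175
  (U=0, Z=1, W=3, Y=1, X=1) weight 1/175
  (U=0, Z=2, W=0, Y=1, X=1) weight 1/175
  (U=0, Z=2, W=3, Y=1, X=1) weight 1/175
  (U=0, Z=3, W=0, Y=1, X=1) weight 1/175
  (U=0, Z=3, W=3, Y=1, X=1) weight 1/175
  (U=1, Z=0, W=2, Y=0, X=0) weight 81/5600
  … 3 more
Group by W:
  weight(W=0) = 4/175
  weight(W=2) = 81/1400
  weight(W=3) = 4/175
Total weight = 4/175 + 81/1400 + 4/175 = 29/280
P(W=0 | obs) = 4/175 / 29/280 = 32/145
P(W=2 | obs) = 81/1400 / 29/280 = 81/145
P(W=3 | obs) = 4/175 / 29/280 = 32/145

P(W=0) = 32/145, P(W=2) = 81/145, P(W=3) = 32/145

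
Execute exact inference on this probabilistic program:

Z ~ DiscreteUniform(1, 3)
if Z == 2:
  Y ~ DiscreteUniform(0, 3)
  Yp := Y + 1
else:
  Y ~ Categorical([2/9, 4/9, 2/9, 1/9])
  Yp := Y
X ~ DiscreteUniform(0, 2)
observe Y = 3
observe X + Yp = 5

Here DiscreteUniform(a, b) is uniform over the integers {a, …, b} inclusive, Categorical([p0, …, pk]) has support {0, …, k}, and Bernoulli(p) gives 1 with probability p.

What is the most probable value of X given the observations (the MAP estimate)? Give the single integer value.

Enumerate traces; 3 have nonzero weight after conditioning:
  (Z=1, Y=3, X=2) weight 1/81
  (Z=2, Y=3, X=1) weight 1/36
  (Z=3, Y=3, X=2) weight 1/81
Group by X:
  weight(X=1) = 1/36
  weight(X=2) = 2/81
Total weight = 1/36 + 2/81 = 17/324
P(X=1 | obs) = 1/36 / 17/324 = 9/17
P(X=2 | obs) = 2/81 / 17/324 = 8/17
argmax = 1

argmax_v P(X = v | obs) = 1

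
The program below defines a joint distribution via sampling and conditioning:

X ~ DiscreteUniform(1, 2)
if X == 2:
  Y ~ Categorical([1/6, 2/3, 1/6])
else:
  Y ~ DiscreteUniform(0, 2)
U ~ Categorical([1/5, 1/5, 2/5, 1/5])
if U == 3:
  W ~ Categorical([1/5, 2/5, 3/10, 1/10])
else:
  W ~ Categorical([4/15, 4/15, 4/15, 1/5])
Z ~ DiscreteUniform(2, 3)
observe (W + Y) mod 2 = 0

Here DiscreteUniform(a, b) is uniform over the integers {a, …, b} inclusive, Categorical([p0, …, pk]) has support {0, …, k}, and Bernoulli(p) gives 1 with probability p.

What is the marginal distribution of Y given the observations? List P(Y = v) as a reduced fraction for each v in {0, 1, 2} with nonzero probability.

Enumerate traces; 96 have nonzero weight after conditioning:
  (X=1, Y=0, U=0, W=0, Z=2) weight 1/225
  (X=1, Y=0, U=0, W=0, Z=3) weight 1/225
  (X=1, Y=0, U=0, W=2, Z=2) weight 1/225
  (X=1, Y=0, U=0, W=2, Z=3) weight 1/225
  (X=1, Y=0, U=1, W=0, Z=2) weight 1/225
  (X=1, Y=0, U=1, W=0, Z=3) weight 1/225
  (X=1, Y=0, U=1, W=2, Z=2) weight 1/225
  (X=1, Y=0, U=1, W=2, Z=3) weight 1/225
  (X=1, Y=1, U=0, W=1, Z=2) weight 1/225
  (X=1, Y=2, U=0, W=0, Z=2) weight 1/225
  … 86 more
Group by Y:
  weight(Y=0) = 79/600
  weight(Y=1) = 71/300
  weight(Y=2) = 79/600
Total weight = 79/600 + 71/300 + 79/600 = 1/2
P(Y=0 | obs) = 79/600 / 1/2 = 79/300
P(Y=1 | obs) = 71/300 / 1/2 = 71/150
P(Y=2 | obs) = 79/600 / 1/2 = 79/300

P(Y=0) = 79/300, P(Y=1) = 71/150, P(Y=2) = 79/300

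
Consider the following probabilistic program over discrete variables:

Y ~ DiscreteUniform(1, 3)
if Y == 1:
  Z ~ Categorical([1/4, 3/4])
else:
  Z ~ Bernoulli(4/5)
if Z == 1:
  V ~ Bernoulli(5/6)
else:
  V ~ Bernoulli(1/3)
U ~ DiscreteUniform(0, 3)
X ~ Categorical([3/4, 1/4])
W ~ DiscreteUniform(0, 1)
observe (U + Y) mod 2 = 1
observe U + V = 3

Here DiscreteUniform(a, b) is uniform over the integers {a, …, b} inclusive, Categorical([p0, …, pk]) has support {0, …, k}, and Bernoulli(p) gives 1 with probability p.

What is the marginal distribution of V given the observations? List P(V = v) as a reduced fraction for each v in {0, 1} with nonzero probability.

Enumerate traces; 24 have nonzero weight after conditioning:
  (Y=1, Z=0, V=1, U=2, X=0, W=0) weight 1/384
  (Y=1, Z=0, V=1, U=2, X=0, W=1) weight 1/384
  (Y=1, Z=0, V=1, U=2, X=1, W=0) weight 1/1152
  (Y=1, Z=0, V=1, U=2, X=1, W=1) weight 1/1152
  (Y=1, Z=1, V=1, U=2, X=0, W=0) weight 5/256
  (Y=1, Z=1, V=1, U=2, X=0, W=1) weight 5/256
  (Y=1, Z=1, V=1, U=2, X=1, W=0) weight 5/768
  (Y=1, Z=1, V=1, U=2, X=1, W=1) weight 5/768
  (Y=2, Z=0, V=0, U=3, X=0, W=0) weight 1/240
  … 15 more
Group by V:
  weight(V=0) = 1/45
  weight(V=1) = 173/1440
Total weight = 1/45 + 173/1440 = 41/288
P(V=0 | obs) = 1/45 / 41/288 = 32/205
P(V=1 | obs) = 173/1440 / 41/288 = 173/205

P(V=0) = 32/205, P(V=1) = 173/205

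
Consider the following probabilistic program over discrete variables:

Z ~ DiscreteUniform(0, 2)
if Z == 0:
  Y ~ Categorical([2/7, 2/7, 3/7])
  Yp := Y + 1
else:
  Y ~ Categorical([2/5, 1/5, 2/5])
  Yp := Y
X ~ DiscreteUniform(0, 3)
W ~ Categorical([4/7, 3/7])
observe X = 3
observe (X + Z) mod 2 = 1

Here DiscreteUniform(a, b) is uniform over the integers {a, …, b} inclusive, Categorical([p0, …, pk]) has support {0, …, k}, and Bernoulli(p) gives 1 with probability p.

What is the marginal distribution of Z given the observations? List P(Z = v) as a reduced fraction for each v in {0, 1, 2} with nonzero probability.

Enumerate traces; 12 have nonzero weight after conditioning:
  (Z=0, Y=0, X=3, W=0) weight 2/147
  (Z=0, Y=0, X=3, W=1) weight 1/98
  (Z=0, Y=1, X=3, W=0) weight 2/147
  (Z=0, Y=1, X=3, W=1) weight 1/98
  (Z=0, Y=2, X=3, W=0) weight 1/49
  (Z=0, Y=2, X=3, W=1) weight 3/196
  (Z=2, Y=0, X=3, W=0) weight 2/105
  (Z=2, Y=0, X=3, W=1) weight 1/70
  … 4 more
Group by Z:
  weight(Z=0) = 1/12
  weight(Z=2) = 1/12
Total weight = 1/12 + 1/12 = 1/6
P(Z=0 | obs) = 1/12 / 1/6 = 1/2
P(Z=2 | obs) = 1/12 / 1/6 = 1/2

P(Z=0) = 1/2, P(Z=2) = 1/2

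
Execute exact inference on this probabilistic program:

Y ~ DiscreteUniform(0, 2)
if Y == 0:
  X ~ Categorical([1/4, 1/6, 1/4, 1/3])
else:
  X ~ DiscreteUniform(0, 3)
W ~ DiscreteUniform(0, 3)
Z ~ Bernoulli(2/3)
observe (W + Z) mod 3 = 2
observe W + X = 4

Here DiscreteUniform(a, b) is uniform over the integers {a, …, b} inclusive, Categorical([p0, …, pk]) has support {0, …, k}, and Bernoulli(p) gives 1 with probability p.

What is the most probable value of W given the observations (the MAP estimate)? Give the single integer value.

Enumerate traces; 6 have nonzero weight after conditioning:
  (Y=0, X=2, W=2, Z=0) weight 1/144
  (Y=0, X=3, W=1, Z=1) weight 1/54
  (Y=1, X=2, W=2, Z=0) weight 1/144
  (Y=1, X=3, W=1, Z=1) weight 1/72
  (Y=2, X=2, W=2, Z=0) weight 1/144
  (Y=2, X=3, W=1, Z=1) weight 1/72
Group by W:
  weight(W=1) = 5/108
  weight(W=2) = 1/48
Total weight = 5/108 + 1/48 = 29/432
P(W=1 | obs) = 5/108 / 29/432 = 20/29
P(W=2 | obs) = 1/48 / 29/432 = 9/29
argmax = 1

argmax_v P(W = v | obs) = 1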